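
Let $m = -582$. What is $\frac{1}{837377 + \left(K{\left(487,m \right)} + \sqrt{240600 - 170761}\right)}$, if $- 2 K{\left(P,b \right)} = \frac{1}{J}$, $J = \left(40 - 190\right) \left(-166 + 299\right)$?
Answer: $\frac{1333112557809900}{1116317683170205584601} - \frac{1592010000 \sqrt{69839}}{1116317683170205584601} \approx 1.1938 \cdot 10^{-6}$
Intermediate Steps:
$J = -19950$ ($J = \left(-150\right) 133 = -19950$)
$K{\left(P,b \right)} = \frac{1}{39900}$ ($K{\left(P,b \right)} = - \frac{1}{2 \left(-19950\right)} = \left(- \frac{1}{2}\right) \left(- \frac{1}{19950}\right) = \frac{1}{39900}$)
$\frac{1}{837377 + \left(K{\left(487,m \right)} + \sqrt{240600 - 170761}\right)} = \frac{1}{837377 + \left(\frac{1}{39900} + \sqrt{240600 - 170761}\right)} = \frac{1}{837377 + \left(\frac{1}{39900} + \sqrt{69839}\right)} = \frac{1}{\frac{33411342301}{39900} + \sqrt{69839}}$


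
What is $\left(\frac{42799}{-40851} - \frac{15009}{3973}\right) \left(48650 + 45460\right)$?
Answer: $- \frac{24568139707820}{54100341} \approx -4.5412 \cdot 10^{5}$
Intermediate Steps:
$\left(\frac{42799}{-40851} - \frac{15009}{3973}\right) \left(48650 + 45460\right) = \left(42799 \left(- \frac{1}{40851}\right) - \frac{15009}{3973}\right) 94110 = \left(- \frac{42799}{40851} - \frac{15009}{3973}\right) 94110 = \left(- \frac{783173086}{162301023}\right) 94110 = - \frac{24568139707820}{54100341}$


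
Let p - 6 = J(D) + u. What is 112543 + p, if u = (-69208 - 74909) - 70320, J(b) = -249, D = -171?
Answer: -102137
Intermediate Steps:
u = -214437 (u = -144117 - 70320 = -214437)
p = -214680 (p = 6 + (-249 - 214437) = 6 - 214686 = -214680)
112543 + p = 112543 - 214680 = -102137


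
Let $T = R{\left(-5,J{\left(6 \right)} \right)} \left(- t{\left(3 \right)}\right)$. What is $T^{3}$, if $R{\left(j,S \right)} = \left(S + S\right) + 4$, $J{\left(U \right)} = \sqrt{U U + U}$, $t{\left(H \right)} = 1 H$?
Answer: $-56160 - 11664 \sqrt{42} \approx -1.3175 \cdot 10^{5}$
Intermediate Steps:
$t{\left(H \right)} = H$
$J{\left(U \right)} = \sqrt{U + U^{2}}$ ($J{\left(U \right)} = \sqrt{U^{2} + U} = \sqrt{U + U^{2}}$)
$R{\left(j,S \right)} = 4 + 2 S$ ($R{\left(j,S \right)} = 2 S + 4 = 4 + 2 S$)
$T = -12 - 6 \sqrt{42}$ ($T = \left(4 + 2 \sqrt{6 \left(1 + 6\right)}\right) \left(\left(-1\right) 3\right) = \left(4 + 2 \sqrt{6 \cdot 7}\right) \left(-3\right) = \left(4 + 2 \sqrt{42}\right) \left(-3\right) = -12 - 6 \sqrt{42} \approx -50.884$)
$T^{3} = \left(-12 - 6 \sqrt{42}\right)^{3}$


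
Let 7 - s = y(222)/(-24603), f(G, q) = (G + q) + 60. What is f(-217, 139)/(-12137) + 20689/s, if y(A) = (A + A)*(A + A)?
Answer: 38854583795/28194251 ≈ 1378.1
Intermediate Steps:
y(A) = 4*A² (y(A) = (2*A)*(2*A) = 4*A²)
f(G, q) = 60 + G + q
s = 123119/8201 (s = 7 - 4*222²/(-24603) = 7 - 4*49284*(-1)/24603 = 7 - 197136*(-1)/24603 = 7 - 1*(-65712/8201) = 7 + 65712/8201 = 123119/8201 ≈ 15.013)
f(-217, 139)/(-12137) + 20689/s = (60 - 217 + 139)/(-12137) + 20689/(123119/8201) = -18*(-1/12137) + 20689*(8201/123119) = 18/12137 + 169670489/123119 = 38854583795/28194251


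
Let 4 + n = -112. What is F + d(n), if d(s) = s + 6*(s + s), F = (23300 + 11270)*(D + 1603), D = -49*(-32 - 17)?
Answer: 138416772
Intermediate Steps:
n = -116 (n = -4 - 112 = -116)
D = 2401 (D = -49*(-49) = 2401)
F = 138418280 (F = (23300 + 11270)*(2401 + 1603) = 34570*4004 = 138418280)
d(s) = 13*s (d(s) = s + 6*(2*s) = s + 12*s = 13*s)
F + d(n) = 138418280 + 13*(-116) = 138418280 - 1508 = 138416772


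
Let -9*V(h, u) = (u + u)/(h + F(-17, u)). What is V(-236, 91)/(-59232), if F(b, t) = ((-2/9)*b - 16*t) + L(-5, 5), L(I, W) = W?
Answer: -91/448652784 ≈ -2.0283e-7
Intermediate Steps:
F(b, t) = 5 - 16*t - 2*b/9 (F(b, t) = ((-2/9)*b - 16*t) + 5 = ((-2*⅑)*b - 16*t) + 5 = (-2*b/9 - 16*t) + 5 = (-16*t - 2*b/9) + 5 = 5 - 16*t - 2*b/9)
V(h, u) = -2*u/(9*(79/9 + h - 16*u)) (V(h, u) = -(u + u)/(9*(h + (5 - 16*u - 2/9*(-17)))) = -2*u/(9*(h + (5 - 16*u + 34/9))) = -2*u/(9*(h + (79/9 - 16*u))) = -2*u/(9*(79/9 + h - 16*u)))
V(-236, 91)/(-59232) = (2*91/(-79 - 9*(-236) + 144*91))/(-59232) = (2*91/(-79 + 2124 + 13104))*(-1/59232) = (2*91/15149)*(-1/59232) = (2*91*(1/15149))*(-1/59232) = (182/15149)*(-1/59232) = -91/448652784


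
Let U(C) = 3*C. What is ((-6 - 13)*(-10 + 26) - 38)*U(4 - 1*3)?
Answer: -1026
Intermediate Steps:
((-6 - 13)*(-10 + 26) - 38)*U(4 - 1*3) = ((-6 - 13)*(-10 + 26) - 38)*(3*(4 - 1*3)) = (-19*16 - 38)*(3*(4 - 3)) = (-304 - 38)*(3*1) = -342*3 = -1026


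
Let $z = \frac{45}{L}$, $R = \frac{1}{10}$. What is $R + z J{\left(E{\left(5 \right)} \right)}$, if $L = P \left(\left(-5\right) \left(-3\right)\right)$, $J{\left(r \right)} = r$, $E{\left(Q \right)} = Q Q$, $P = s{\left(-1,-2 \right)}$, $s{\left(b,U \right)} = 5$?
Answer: $\frac{151}{10} \approx 15.1$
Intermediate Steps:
$P = 5$
$E{\left(Q \right)} = Q^{2}$
$R = \frac{1}{10} \approx 0.1$
$L = 75$ ($L = 5 \left(\left(-5\right) \left(-3\right)\right) = 5 \cdot 15 = 75$)
$z = \frac{3}{5}$ ($z = \frac{45}{75} = 45 \cdot \frac{1}{75} = \frac{3}{5} \approx 0.6$)
$R + z J{\left(E{\left(5 \right)} \right)} = \frac{1}{10} + \frac{3 \cdot 5^{2}}{5} = \frac{1}{10} + \frac{3}{5} \cdot 25 = \frac{1}{10} + 15 = \frac{151}{10}$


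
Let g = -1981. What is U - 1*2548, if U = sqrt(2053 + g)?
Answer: -2548 + 6*sqrt(2) ≈ -2539.5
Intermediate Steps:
U = 6*sqrt(2) (U = sqrt(2053 - 1981) = sqrt(72) = 6*sqrt(2) ≈ 8.4853)
U - 1*2548 = 6*sqrt(2) - 1*2548 = 6*sqrt(2) - 2548 = -2548 + 6*sqrt(2)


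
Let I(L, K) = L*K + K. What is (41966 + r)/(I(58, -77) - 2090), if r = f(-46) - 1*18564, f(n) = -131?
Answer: -7757/2211 ≈ -3.5084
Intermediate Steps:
I(L, K) = K + K*L (I(L, K) = K*L + K = K + K*L)
r = -18695 (r = -131 - 1*18564 = -131 - 18564 = -18695)
(41966 + r)/(I(58, -77) - 2090) = (41966 - 18695)/(-77*(1 + 58) - 2090) = 23271/(-77*59 - 2090) = 23271/(-4543 - 2090) = 23271/(-6633) = 23271*(-1/6633) = -7757/2211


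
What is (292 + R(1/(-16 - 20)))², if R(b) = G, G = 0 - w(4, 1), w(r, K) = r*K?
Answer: 82944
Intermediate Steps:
w(r, K) = K*r
G = -4 (G = 0 - 4 = -4)
R(b) = -4
(292 + R(1/(-16 - 20)))² = (292 - 4)² = 288² = 82944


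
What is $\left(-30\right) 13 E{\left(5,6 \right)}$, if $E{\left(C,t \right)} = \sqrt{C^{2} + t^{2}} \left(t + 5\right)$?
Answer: $- 4290 \sqrt{61} \approx -33506.0$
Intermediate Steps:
$E{\left(C,t \right)} = \sqrt{C^{2} + t^{2}} \left(5 + t\right)$
$\left(-30\right) 13 E{\left(5,6 \right)} = \left(-30\right) 13 \sqrt{5^{2} + 6^{2}} \left(5 + 6\right) = - 390 \sqrt{25 + 36} \cdot 11 = - 390 \sqrt{61} \cdot 11 = - 390 \cdot 11 \sqrt{61} = - 4290 \sqrt{61}$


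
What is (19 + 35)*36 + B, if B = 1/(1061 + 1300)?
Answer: 4589785/2361 ≈ 1944.0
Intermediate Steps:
B = 1/2361 ≈ 0.00042355
(19 + 35)*36 + B = (19 + 35)*36 + 1/2361 = 54*36 + 1/2361 = 1944 + 1/2361 = 4589785/2361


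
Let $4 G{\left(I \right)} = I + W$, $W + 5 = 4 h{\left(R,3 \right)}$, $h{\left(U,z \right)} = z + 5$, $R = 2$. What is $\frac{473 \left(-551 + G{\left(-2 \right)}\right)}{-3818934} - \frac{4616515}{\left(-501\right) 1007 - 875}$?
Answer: $\frac{35520772464917}{3860041005576} \approx 9.2022$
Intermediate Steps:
$h{\left(U,z \right)} = 5 + z$
$W = 27$ ($W = -5 + 4 \left(5 + 3\right) = -5 + 4 \cdot 8 = -5 + 32 = 27$)
$G{\left(I \right)} = \frac{27}{4} + \frac{I}{4}$ ($G{\left(I \right)} = \frac{I + 27}{4} = \frac{27 + I}{4} = \frac{27}{4} + \frac{I}{4}$)
$\frac{473 \left(-551 + G{\left(-2 \right)}\right)}{-3818934} - \frac{4616515}{\left(-501\right) 1007 - 875} = \frac{473 \left(-551 + \left(\frac{27}{4} + \frac{1}{4} \left(-2\right)\right)\right)}{-3818934} - \frac{4616515}{\left(-501\right) 1007 - 875} = 473 \left(-551 + \left(\frac{27}{4} - \frac{1}{2}\right)\right) \left(- \frac{1}{3818934}\right) - \frac{4616515}{-504507 - 875} = 473 \left(-551 + \frac{25}{4}\right) \left(- \frac{1}{3818934}\right) - \frac{4616515}{-505382} = 473 \left(- \frac{2179}{4}\right) \left(- \frac{1}{3818934}\right) - - \frac{4616515}{505382} = \left(- \frac{1030667}{4}\right) \left(- \frac{1}{3818934}\right) + \frac{4616515}{505382} = \frac{1030667}{15275736} + \frac{4616515}{505382} = \frac{35520772464917}{3860041005576}$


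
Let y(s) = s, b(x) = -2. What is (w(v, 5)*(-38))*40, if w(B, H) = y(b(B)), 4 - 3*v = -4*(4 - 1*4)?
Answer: 3040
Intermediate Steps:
v = 4/3 (v = 4/3 - (-4)*(4 - 1*4)/3 = 4/3 - (-4)*(4 - 4)/3 = 4/3 - (-4)*0/3 = 4/3 - 1/3*0 = 4/3 + 0 = 4/3 ≈ 1.3333)
w(B, H) = -2
(w(v, 5)*(-38))*40 = -2*(-38)*40 = 76*40 = 3040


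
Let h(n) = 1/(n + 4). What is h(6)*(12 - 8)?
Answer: ⅖ ≈ 0.40000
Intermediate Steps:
h(n) = 1/(4 + n)
h(6)*(12 - 8) = (12 - 8)/(4 + 6) = 4/10 = (⅒)*4 = ⅖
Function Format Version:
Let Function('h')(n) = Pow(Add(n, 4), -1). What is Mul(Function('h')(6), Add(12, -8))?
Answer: Rational(2, 5) ≈ 0.40000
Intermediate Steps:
Function('h')(n) = Pow(Add(4, n), -1)
Mul(Function('h')(6), Add(12, -8)) = Mul(Pow(Add(4, 6), -1), Add(12, -8)) = Mul(Pow(10, -1), 4) = Mul(Rational(1, 10), 4) = Rational(2, 5)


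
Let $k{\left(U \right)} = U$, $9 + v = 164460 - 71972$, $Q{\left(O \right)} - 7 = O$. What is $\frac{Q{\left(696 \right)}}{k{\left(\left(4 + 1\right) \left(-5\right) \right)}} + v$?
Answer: $\frac{2311272}{25} \approx 92451.0$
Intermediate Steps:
$Q{\left(O \right)} = 7 + O$
$v = 92479$ ($v = -9 + \left(164460 - 71972\right) = -9 + 92488 = 92479$)
$\frac{Q{\left(696 \right)}}{k{\left(\left(4 + 1\right) \left(-5\right) \right)}} + v = \frac{7 + 696}{\left(4 + 1\right) \left(-5\right)} + 92479 = \frac{703}{5 \left(-5\right)} + 92479 = \frac{703}{-25} + 92479 = 703 \left(- \frac{1}{25}\right) + 92479 = - \frac{703}{25} + 92479 = \frac{2311272}{25}$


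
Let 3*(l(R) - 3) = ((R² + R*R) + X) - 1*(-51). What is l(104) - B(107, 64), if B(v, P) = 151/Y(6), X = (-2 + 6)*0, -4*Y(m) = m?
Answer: 21994/3 ≈ 7331.3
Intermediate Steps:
Y(m) = -m/4
X = 0 (X = 4*0 = 0)
B(v, P) = -302/3 (B(v, P) = 151/((-¼*6)) = 151/(-3/2) = 151*(-⅔) = -302/3)
l(R) = 20 + 2*R²/3 (l(R) = 3 + (((R² + R*R) + 0) - 1*(-51))/3 = 3 + (((R² + R²) + 0) + 51)/3 = 3 + ((2*R² + 0) + 51)/3 = 3 + (2*R² + 51)/3 = 3 + (51 + 2*R²)/3 = 3 + (17 + 2*R²/3) = 20 + 2*R²/3)
l(104) - B(107, 64) = (20 + (⅔)*104²) - 1*(-302/3) = (20 + (⅔)*10816) + 302/3 = (20 + 21632/3) + 302/3 = 21692/3 + 302/3 = 21994/3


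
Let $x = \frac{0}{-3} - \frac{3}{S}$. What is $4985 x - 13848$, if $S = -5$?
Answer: $-10857$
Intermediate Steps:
$x = \frac{3}{5}$ ($x = \frac{0}{-3} - \frac{3}{-5} = 0 \left(- \frac{1}{3}\right) - - \frac{3}{5} = 0 + \frac{3}{5} = \frac{3}{5} \approx 0.6$)
$4985 x - 13848 = 4985 \cdot \frac{3}{5} - 13848 = 2991 - 13848 = -10857$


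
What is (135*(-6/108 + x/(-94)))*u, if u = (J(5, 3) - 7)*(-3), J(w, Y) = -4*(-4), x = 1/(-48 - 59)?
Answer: 1016550/5029 ≈ 202.14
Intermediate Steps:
x = -1/107 (x = 1/(-107) = -1/107 ≈ -0.0093458)
J(w, Y) = 16
u = -27 (u = (16 - 7)*(-3) = 9*(-3) = -27)
(135*(-6/108 + x/(-94)))*u = (135*(-6/108 - 1/107/(-94)))*(-27) = (135*(-6*1/108 - 1/107*(-1/94)))*(-27) = (135*(-1/18 + 1/10058))*(-27) = (135*(-2510/45261))*(-27) = -37650/5029*(-27) = 1016550/5029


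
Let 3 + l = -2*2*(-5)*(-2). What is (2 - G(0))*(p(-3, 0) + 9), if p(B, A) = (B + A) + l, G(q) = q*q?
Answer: -74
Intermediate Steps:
G(q) = q²
l = -43 (l = -3 - 2*2*(-5)*(-2) = -3 - (-20)*(-2) = -3 - 2*20 = -3 - 40 = -43)
p(B, A) = -43 + A + B (p(B, A) = (B + A) - 43 = (A + B) - 43 = -43 + A + B)
(2 - G(0))*(p(-3, 0) + 9) = (2 - 1*0²)*((-43 + 0 - 3) + 9) = (2 - 1*0)*(-46 + 9) = (2 + 0)*(-37) = 2*(-37) = -74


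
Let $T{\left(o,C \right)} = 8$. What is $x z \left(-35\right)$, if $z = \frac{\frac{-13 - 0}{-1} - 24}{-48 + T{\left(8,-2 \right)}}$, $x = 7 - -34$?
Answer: $- \frac{3157}{8} \approx -394.63$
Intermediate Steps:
$x = 41$ ($x = 7 + 34 = 41$)
$z = \frac{11}{40}$ ($z = \frac{\frac{-13 - 0}{-1} - 24}{-48 + 8} = \frac{\left(-13 + 0\right) \left(-1\right) - 24}{-40} = \left(\left(-13\right) \left(-1\right) - 24\right) \left(- \frac{1}{40}\right) = \left(13 - 24\right) \left(- \frac{1}{40}\right) = \left(-11\right) \left(- \frac{1}{40}\right) = \frac{11}{40} \approx 0.275$)
$x z \left(-35\right) = 41 \cdot \frac{11}{40} \left(-35\right) = \frac{451}{40} \left(-35\right) = - \frac{3157}{8}$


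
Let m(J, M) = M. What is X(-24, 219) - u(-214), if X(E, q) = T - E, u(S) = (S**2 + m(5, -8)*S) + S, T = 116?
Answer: -47154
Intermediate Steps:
u(S) = S**2 - 7*S (u(S) = (S**2 - 8*S) + S = S**2 - 7*S)
X(E, q) = 116 - E
X(-24, 219) - u(-214) = (116 - 1*(-24)) - (-214)*(-7 - 214) = (116 + 24) - (-214)*(-221) = 140 - 1*47294 = 140 - 47294 = -47154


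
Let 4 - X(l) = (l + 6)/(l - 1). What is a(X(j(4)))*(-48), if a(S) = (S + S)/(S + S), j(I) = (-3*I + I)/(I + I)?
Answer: -48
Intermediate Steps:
j(I) = -1 (j(I) = (-2*I)/((2*I)) = (-2*I)*(1/(2*I)) = -1)
X(l) = 4 - (6 + l)/(-1 + l) (X(l) = 4 - (l + 6)/(l - 1) = 4 - (6 + l)/(-1 + l))
a(S) = 1 (a(S) = (2*S)/((2*S)) = (2*S)*(1/(2*S)) = 1)
a(X(j(4)))*(-48) = 1*(-48) = -48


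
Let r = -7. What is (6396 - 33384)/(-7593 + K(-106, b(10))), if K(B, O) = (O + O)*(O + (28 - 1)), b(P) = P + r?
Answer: 8996/2471 ≈ 3.6406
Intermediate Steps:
b(P) = -7 + P (b(P) = P - 7 = -7 + P)
K(B, O) = 2*O*(27 + O) (K(B, O) = (2*O)*(O + 27) = (2*O)*(27 + O) = 2*O*(27 + O))
(6396 - 33384)/(-7593 + K(-106, b(10))) = (6396 - 33384)/(-7593 + 2*(-7 + 10)*(27 + (-7 + 10))) = -26988/(-7593 + 2*3*(27 + 3)) = -26988/(-7593 + 2*3*30) = -26988/(-7593 + 180) = -26988/(-7413) = -26988*(-1/7413) = 8996/2471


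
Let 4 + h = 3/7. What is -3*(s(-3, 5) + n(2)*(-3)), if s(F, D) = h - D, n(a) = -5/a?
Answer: 45/14 ≈ 3.2143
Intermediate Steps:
h = -25/7 (h = -4 + 3/7 = -25/7 ≈ -3.5714)
s(F, D) = -25/7 - D
-3*(s(-3, 5) + n(2)*(-3)) = -3*((-25/7 - 1*5) - 5/2*(-3)) = -3*((-25/7 - 5) - 5*½*(-3)) = -3*(-60/7 - 5/2*(-3)) = -3*(-60/7 + 15/2) = -3*(-15/14) = 45/14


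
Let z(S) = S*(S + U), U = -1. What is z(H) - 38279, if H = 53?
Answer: -35523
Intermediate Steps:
z(S) = S*(-1 + S) (z(S) = S*(S - 1) = S*(-1 + S))
z(H) - 38279 = 53*(-1 + 53) - 38279 = 53*52 - 38279 = 2756 - 38279 = -35523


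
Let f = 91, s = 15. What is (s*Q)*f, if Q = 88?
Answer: 120120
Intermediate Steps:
(s*Q)*f = (15*88)*91 = 1320*91 = 120120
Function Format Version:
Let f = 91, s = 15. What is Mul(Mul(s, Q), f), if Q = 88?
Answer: 120120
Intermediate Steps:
Mul(Mul(s, Q), f) = Mul(Mul(15, 88), 91) = Mul(1320, 91) = 120120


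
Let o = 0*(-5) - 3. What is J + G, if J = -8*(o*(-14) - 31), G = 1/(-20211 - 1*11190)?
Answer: -2763289/31401 ≈ -88.000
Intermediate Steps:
o = -3 (o = 0 - 3 = -3)
G = -1/31401 (G = 1/(-20211 - 11190) = 1/(-31401) = -1/31401 ≈ -3.1846e-5)
J = -88 (J = -8*(-3*(-14) - 31) = -8*(42 - 31) = -8*11 = -88)
J + G = -88 - 1/31401 = -2763289/31401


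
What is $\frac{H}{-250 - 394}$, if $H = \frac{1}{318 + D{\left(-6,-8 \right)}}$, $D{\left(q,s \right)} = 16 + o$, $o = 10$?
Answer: $- \frac{1}{221536} \approx -4.5139 \cdot 10^{-6}$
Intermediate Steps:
$D{\left(q,s \right)} = 26$ ($D{\left(q,s \right)} = 16 + 10 = 26$)
$H = \frac{1}{344}$ ($H = \frac{1}{318 + 26} = \frac{1}{344} \approx 0.002907$)
$\frac{H}{-250 - 394} = \frac{1}{344 \left(-250 - 394\right)} = \frac{1}{344 \left(-644\right)} = \frac{1}{344} \left(- \frac{1}{644}\right) = - \frac{1}{221536}$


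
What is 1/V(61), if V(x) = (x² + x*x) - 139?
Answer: 1/7303 ≈ 0.00013693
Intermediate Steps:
V(x) = -139 + 2*x² (V(x) = (x² + x²) - 139 = 2*x² - 139 = -139 + 2*x²)
1/V(61) = 1/(-139 + 2*61²) = 1/(-139 + 2*3721) = 1/(-139 + 7442) = 1/7303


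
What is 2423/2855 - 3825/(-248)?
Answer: 11521279/708040 ≈ 16.272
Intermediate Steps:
2423/2855 - 3825/(-248) = 2423*(1/2855) - 3825*(-1/248) = 2423/2855 + 3825/248 = 11521279/708040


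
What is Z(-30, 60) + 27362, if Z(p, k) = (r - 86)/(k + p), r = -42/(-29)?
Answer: 11901244/435 ≈ 27359.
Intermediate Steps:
r = 42/29 (r = -42*(-1/29) = 42/29 ≈ 1.4483)
Z(p, k) = -2452/(29*(k + p)) (Z(p, k) = (42/29 - 86)/(k + p) = -2452/(29*(k + p)))
Z(-30, 60) + 27362 = -2452/(29*60 + 29*(-30)) + 27362 = -2452/(1740 - 870) + 27362 = -2452/870 + 27362 = -2452*1/870 + 27362 = -1226/435 + 27362 = 11901244/435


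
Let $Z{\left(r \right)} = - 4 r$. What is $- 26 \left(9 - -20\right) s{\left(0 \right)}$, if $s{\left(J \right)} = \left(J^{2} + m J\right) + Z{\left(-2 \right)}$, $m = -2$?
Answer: $-6032$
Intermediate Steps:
$s{\left(J \right)} = 8 + J^{2} - 2 J$ ($s{\left(J \right)} = \left(J^{2} - 2 J\right) - -8 = \left(J^{2} - 2 J\right) + 8 = 8 + J^{2} - 2 J$)
$- 26 \left(9 - -20\right) s{\left(0 \right)} = - 26 \left(9 - -20\right) \left(8 + 0^{2} - 0\right) = - 26 \left(9 + 20\right) \left(8 + 0 + 0\right) = \left(-26\right) 29 \cdot 8 = \left(-754\right) 8 = -6032$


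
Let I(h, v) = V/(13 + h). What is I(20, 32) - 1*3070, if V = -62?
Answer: -101372/33 ≈ -3071.9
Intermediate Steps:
I(h, v) = -62/(13 + h)
I(20, 32) - 1*3070 = -62/(13 + 20) - 1*3070 = -62/33 - 3070 = -101372/33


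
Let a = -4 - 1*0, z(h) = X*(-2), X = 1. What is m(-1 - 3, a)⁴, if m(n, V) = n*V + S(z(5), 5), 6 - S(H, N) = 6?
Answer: 65536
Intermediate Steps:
z(h) = -2 (z(h) = 1*(-2) = -2)
S(H, N) = 0 (S(H, N) = 6 - 1*6 = 6 - 6 = 0)
a = -4 (a = -4 + 0 = -4)
m(n, V) = V*n (m(n, V) = n*V + 0 = V*n + 0 = V*n)
m(-1 - 3, a)⁴ = (-4*(-1 - 3))⁴ = (-4*(-4))⁴ = 16⁴ = 65536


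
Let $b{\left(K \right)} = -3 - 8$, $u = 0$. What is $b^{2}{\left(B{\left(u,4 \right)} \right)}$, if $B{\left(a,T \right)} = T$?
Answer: $121$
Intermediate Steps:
$b{\left(K \right)} = -11$
$b^{2}{\left(B{\left(u,4 \right)} \right)} = \left(-11\right)^{2} = 121$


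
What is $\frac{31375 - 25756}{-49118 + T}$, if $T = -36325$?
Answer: $- \frac{1873}{28481} \approx -0.065763$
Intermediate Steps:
$\frac{31375 - 25756}{-49118 + T} = \frac{31375 - 25756}{-49118 - 36325} = \frac{5619}{-85443} = 5619 \left(- \frac{1}{85443}\right) = - \frac{1873}{28481}$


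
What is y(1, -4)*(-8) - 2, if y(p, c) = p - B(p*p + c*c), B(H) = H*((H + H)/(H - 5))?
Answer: 1126/3 ≈ 375.33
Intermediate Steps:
B(H) = 2*H**2/(-5 + H) (B(H) = H*((2*H)/(-5 + H)) = H*(2*H/(-5 + H)) = 2*H**2/(-5 + H))
y(p, c) = p - 2*(c**2 + p**2)**2/(-5 + c**2 + p**2) (y(p, c) = p - 2*(p*p + c*c)**2/(-5 + (p*p + c*c)) = p - 2*(p**2 + c**2)**2/(-5 + (p**2 + c**2)) = p - 2*(c**2 + p**2)**2/(-5 + (c**2 + p**2)) = p - 2*(c**2 + p**2)**2/(-5 + c**2 + p**2))
y(1, -4)*(-8) - 2 = ((-2*((-4)**2 + 1**2)**2 + 1*(-5 + (-4)**2 + 1**2))/(-5 + (-4)**2 + 1**2))*(-8) - 2 = ((-2*(16 + 1)**2 + 1*(-5 + 16 + 1))/(-5 + 16 + 1))*(-8) - 2 = ((-2*17**2 + 1*12)/12)*(-8) - 2 = ((-2*289 + 12)/12)*(-8) - 2 = ((-578 + 12)/12)*(-8) - 2 = ((1/12)*(-566))*(-8) - 2 = -283/6*(-8) - 2 = 1132/3 - 2 = 1126/3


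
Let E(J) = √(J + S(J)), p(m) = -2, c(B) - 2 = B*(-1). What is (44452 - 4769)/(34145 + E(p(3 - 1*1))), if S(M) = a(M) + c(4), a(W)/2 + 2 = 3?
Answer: 1354976035/1165881027 - 39683*I*√2/1165881027 ≈ 1.1622 - 4.8135e-5*I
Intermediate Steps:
c(B) = 2 - B (c(B) = 2 + B*(-1) = 2 - B)
a(W) = 2 (a(W) = -4 + 2*3 = -4 + 6 = 2)
S(M) = 0 (S(M) = 2 + (2 - 1*4) = 2 + (2 - 4) = 2 - 2 = 0)
E(J) = √J (E(J) = √(J + 0) = √J)
(44452 - 4769)/(34145 + E(p(3 - 1*1))) = (44452 - 4769)/(34145 + √(-2)) = 39683/(34145 + I*√2)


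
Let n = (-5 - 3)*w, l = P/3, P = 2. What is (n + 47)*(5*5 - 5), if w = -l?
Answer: 3140/3 ≈ 1046.7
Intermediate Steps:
l = 2/3 ≈ 0.66667
w = -2/3 (w = -1*2/3 = -2/3 ≈ -0.66667)
n = 16/3 (n = (-5 - 3)*(-2/3) = -8*(-2/3) = 16/3 ≈ 5.3333)
(n + 47)*(5*5 - 5) = (16/3 + 47)*(5*5 - 5) = 157*(25 - 5)/3 = (157/3)*20 = 3140/3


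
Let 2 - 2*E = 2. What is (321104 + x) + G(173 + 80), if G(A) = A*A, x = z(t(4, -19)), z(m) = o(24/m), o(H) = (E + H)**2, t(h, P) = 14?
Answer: 18870681/49 ≈ 3.8512e+5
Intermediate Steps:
E = 0 (E = 1 - 1/2*2 = 1 - 1 = 0)
o(H) = H**2 (o(H) = (0 + H)**2 = H**2)
z(m) = 576/m**2 (z(m) = (24/m)**2 = 576/m**2)
x = 144/49 (x = 576/14**2 = 576*(1/196) = 144/49 ≈ 2.9388)
G(A) = A**2
(321104 + x) + G(173 + 80) = (321104 + 144/49) + (173 + 80)**2 = 15734240/49 + 253**2 = 15734240/49 + 64009 = 18870681/49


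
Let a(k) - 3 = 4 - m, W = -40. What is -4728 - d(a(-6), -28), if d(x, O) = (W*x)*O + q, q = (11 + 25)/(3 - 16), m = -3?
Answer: -207028/13 ≈ -15925.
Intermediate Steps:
q = -36/13 (q = 36/(-13) = 36*(-1/13) = -36/13 ≈ -2.7692)
a(k) = 10 (a(k) = 3 + (4 - 1*(-3)) = 3 + (4 + 3) = 3 + 7 = 10)
d(x, O) = -36/13 - 40*O*x (d(x, O) = (-40*x)*O - 36/13 = -40*O*x - 36/13 = -36/13 - 40*O*x)
-4728 - d(a(-6), -28) = -4728 - (-36/13 - 40*(-28)*10) = -4728 - (-36/13 + 11200) = -4728 - 1*145564/13 = -4728 - 145564/13 = -207028/13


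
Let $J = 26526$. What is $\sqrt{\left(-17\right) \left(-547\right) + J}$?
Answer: $5 \sqrt{1433} \approx 189.27$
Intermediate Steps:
$\sqrt{\left(-17\right) \left(-547\right) + J} = \sqrt{\left(-17\right) \left(-547\right) + 26526} = \sqrt{9299 + 26526} = \sqrt{35825} = 5 \sqrt{1433}$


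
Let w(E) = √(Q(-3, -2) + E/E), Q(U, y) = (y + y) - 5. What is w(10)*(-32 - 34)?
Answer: -132*I*√2 ≈ -186.68*I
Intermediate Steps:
Q(U, y) = -5 + 2*y (Q(U, y) = 2*y - 5 = -5 + 2*y)
w(E) = 2*I*√2 (w(E) = √((-5 + 2*(-2)) + E/E) = √((-5 - 4) + 1) = √(-9 + 1) = √(-8) = 2*I*√2)
w(10)*(-32 - 34) = (2*I*√2)*(-32 - 34) = (2*I*√2)*(-66) = -132*I*√2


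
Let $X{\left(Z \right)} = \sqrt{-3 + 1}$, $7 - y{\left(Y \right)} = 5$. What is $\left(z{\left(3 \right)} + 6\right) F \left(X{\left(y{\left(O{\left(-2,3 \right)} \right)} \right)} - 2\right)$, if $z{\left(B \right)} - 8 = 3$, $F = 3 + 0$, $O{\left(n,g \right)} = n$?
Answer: $-102 + 51 i \sqrt{2} \approx -102.0 + 72.125 i$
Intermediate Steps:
$F = 3$
$y{\left(Y \right)} = 2$ ($y{\left(Y \right)} = 7 - 5 = 2$)
$z{\left(B \right)} = 11$ ($z{\left(B \right)} = 8 + 3 = 11$)
$X{\left(Z \right)} = i \sqrt{2}$ ($X{\left(Z \right)} = \sqrt{-2} = i \sqrt{2}$)
$\left(z{\left(3 \right)} + 6\right) F \left(X{\left(y{\left(O{\left(-2,3 \right)} \right)} \right)} - 2\right) = \left(11 + 6\right) 3 \left(i \sqrt{2} - 2\right) = 17 \cdot 3 \left(-2 + i \sqrt{2}\right) = 17 \left(-6 + 3 i \sqrt{2}\right) = -102 + 51 i \sqrt{2}$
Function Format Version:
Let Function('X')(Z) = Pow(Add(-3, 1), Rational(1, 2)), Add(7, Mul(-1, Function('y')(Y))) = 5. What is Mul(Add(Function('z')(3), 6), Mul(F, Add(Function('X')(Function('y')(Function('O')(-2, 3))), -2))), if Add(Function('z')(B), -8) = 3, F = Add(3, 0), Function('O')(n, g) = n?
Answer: Add(-102, Mul(51, I, Pow(2, Rational(1, 2)))) ≈ Add(-102.00, Mul(72.125, I))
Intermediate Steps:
F = 3
Function('y')(Y) = 2 (Function('y')(Y) = Add(7, Mul(-1, 5)) = Add(7, -5) = 2)
Function('z')(B) = 11 (Function('z')(B) = Add(8, 3) = 11)
Function('X')(Z) = Mul(I, Pow(2, Rational(1, 2))) (Function('X')(Z) = Pow(-2, Rational(1, 2)) = Mul(I, Pow(2, Rational(1, 2))))
Mul(Add(Function('z')(3), 6), Mul(F, Add(Function('X')(Function('y')(Function('O')(-2, 3))), -2))) = Mul(Add(11, 6), Mul(3, Add(Mul(I, Pow(2, Rational(1, 2))), -2))) = Mul(17, Mul(3, Add(-2, Mul(I, Pow(2, Rational(1, 2)))))) = Mul(17, Add(-6, Mul(3, I, Pow(2, Rational(1, 2))))) = Add(-102, Mul(51, I, Pow(2, Rational(1, 2))))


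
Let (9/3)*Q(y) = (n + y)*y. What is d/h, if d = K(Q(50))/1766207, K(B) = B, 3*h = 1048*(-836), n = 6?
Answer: -175/96713962906 ≈ -1.8095e-9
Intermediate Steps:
h = -876128/3 (h = (1048*(-836))/3 = (1/3)*(-876128) = -876128/3 ≈ -2.9204e+5)
Q(y) = y*(6 + y)/3 (Q(y) = ((6 + y)*y)/3 = (y*(6 + y))/3 = y*(6 + y)/3)
d = 2800/5298621 (d = ((1/3)*50*(6 + 50))/1766207 = ((1/3)*50*56)*(1/1766207) = (2800/3)*(1/1766207) = 2800/5298621 ≈ 0.00052844)
d/h = 2800/(5298621*(-876128/3)) = (2800/5298621)*(-3/876128) = -175/96713962906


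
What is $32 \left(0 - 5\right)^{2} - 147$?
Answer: $653$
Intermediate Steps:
$32 \left(0 - 5\right)^{2} - 147 = 32 \left(-5\right)^{2} - 147 = 32 \cdot 25 - 147 = 800 - 147 = 653$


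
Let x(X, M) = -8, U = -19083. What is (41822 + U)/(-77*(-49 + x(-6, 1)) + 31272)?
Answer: 22739/35661 ≈ 0.63764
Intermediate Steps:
(41822 + U)/(-77*(-49 + x(-6, 1)) + 31272) = (41822 - 19083)/(-77*(-49 - 8) + 31272) = 22739/(-77*(-57) + 31272) = 22739/(4389 + 31272) = 22739/35661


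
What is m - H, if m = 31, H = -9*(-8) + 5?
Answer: -46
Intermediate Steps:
H = 77 (H = 72 + 5 = 77)
m - H = 31 - 1*77 = 31 - 77 = -46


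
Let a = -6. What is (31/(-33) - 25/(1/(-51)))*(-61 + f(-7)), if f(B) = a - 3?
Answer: -2943080/33 ≈ -89184.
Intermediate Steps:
f(B) = -9 (f(B) = -6 - 3 = -9)
(31/(-33) - 25/(1/(-51)))*(-61 + f(-7)) = (31/(-33) - 25/(1/(-51)))*(-61 - 9) = (31*(-1/33) - 25/(-1/51))*(-70) = (-31/33 - 25*(-51))*(-70) = (-31/33 + 1275)*(-70) = (42044/33)*(-70) = -2943080/33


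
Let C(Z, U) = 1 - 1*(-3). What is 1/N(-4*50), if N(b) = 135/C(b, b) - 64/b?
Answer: 100/3407 ≈ 0.029351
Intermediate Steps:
C(Z, U) = 4 (C(Z, U) = 1 + 3 = 4)
N(b) = 135/4 - 64/b
1/N(-4*50) = 1/(135/4 - 64/((-4*50))) = 1/(135/4 - 64/(-200)) = 1/(135/4 - 64*(-1/200)) = 1/(135/4 + 8/25) = 1/(3407/100) = 100/3407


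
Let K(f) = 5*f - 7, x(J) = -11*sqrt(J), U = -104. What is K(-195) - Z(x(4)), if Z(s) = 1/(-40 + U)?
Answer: -141407/144 ≈ -981.99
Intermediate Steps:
K(f) = -7 + 5*f
Z(s) = -1/144 (Z(s) = 1/(-40 - 104) = 1/(-144) = -1/144)
K(-195) - Z(x(4)) = (-7 + 5*(-195)) - 1*(-1/144) = (-7 - 975) + 1/144 = -982 + 1/144 = -141407/144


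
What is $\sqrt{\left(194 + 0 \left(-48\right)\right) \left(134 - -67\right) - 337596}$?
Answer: $3 i \sqrt{33178} \approx 546.45 i$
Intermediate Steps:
$\sqrt{\left(194 + 0 \left(-48\right)\right) \left(134 - -67\right) - 337596} = \sqrt{\left(194 + 0\right) \left(134 + 67\right) - 337596} = \sqrt{194 \cdot 201 - 337596} = \sqrt{38994 - 337596} = \sqrt{-298602} = 3 i \sqrt{33178}$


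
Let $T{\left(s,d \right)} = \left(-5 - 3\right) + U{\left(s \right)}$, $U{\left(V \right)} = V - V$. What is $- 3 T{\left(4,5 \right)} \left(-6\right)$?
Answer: $-144$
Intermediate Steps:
$U{\left(V \right)} = 0$
$T{\left(s,d \right)} = -8$ ($T{\left(s,d \right)} = \left(-5 - 3\right) + 0 = -8 + 0 = -8$)
$- 3 T{\left(4,5 \right)} \left(-6\right) = \left(-3\right) \left(-8\right) \left(-6\right) = 24 \left(-6\right) = -144$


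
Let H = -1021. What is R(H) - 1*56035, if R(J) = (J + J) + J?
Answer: -59098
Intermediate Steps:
R(J) = 3*J (R(J) = 2*J + J = 3*J)
R(H) - 1*56035 = 3*(-1021) - 1*56035 = -3063 - 56035 = -59098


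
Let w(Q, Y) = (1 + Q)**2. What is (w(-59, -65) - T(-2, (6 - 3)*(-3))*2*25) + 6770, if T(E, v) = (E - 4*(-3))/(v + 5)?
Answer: 10259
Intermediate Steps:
T(E, v) = (12 + E)/(5 + v) (T(E, v) = (E + 12)/(5 + v) = (12 + E)/(5 + v))
(w(-59, -65) - T(-2, (6 - 3)*(-3))*2*25) + 6770 = ((1 - 59)**2 - ((12 - 2)/(5 + (6 - 3)*(-3)))*2*25) + 6770 = ((-58)**2 - (10/(5 + 3*(-3)))*2*25) + 6770 = (3364 - (10/(5 - 9))*2*25) + 6770 = (3364 - (10/(-4))*2*25) + 6770 = (3364 - -1/4*10*2*25) + 6770 = (3364 - (-5/2*2)*25) + 6770 = (3364 - (-5)*25) + 6770 = (3364 - 1*(-125)) + 6770 = (3364 + 125) + 6770 = 3489 + 6770 = 10259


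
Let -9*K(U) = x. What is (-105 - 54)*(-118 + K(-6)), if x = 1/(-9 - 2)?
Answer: 619093/33 ≈ 18760.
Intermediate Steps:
x = -1/11 (x = 1/(-11) = -1/11 ≈ -0.090909)
K(U) = 1/99 (K(U) = -⅑*(-1/11) = 1/99)
(-105 - 54)*(-118 + K(-6)) = (-105 - 54)*(-118 + 1/99) = -159*(-11681/99) = 619093/33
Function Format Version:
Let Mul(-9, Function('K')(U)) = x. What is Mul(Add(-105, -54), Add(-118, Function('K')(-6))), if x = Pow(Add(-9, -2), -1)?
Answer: Rational(619093, 33) ≈ 18760.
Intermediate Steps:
x = Rational(-1, 11) (x = Pow(-11, -1) = Rational(-1, 11) ≈ -0.090909)
Function('K')(U) = Rational(1, 99) (Function('K')(U) = Mul(Rational(-1, 9), Rational(-1, 11)) = Rational(1, 99))
Mul(Add(-105, -54), Add(-118, Function('K')(-6))) = Mul(Add(-105, -54), Add(-118, Rational(1, 99))) = Mul(-159, Rational(-11681, 99)) = Rational(619093, 33)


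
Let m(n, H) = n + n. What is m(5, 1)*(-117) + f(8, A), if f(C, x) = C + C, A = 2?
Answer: -1154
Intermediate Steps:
m(n, H) = 2*n
f(C, x) = 2*C
m(5, 1)*(-117) + f(8, A) = (2*5)*(-117) + 2*8 = 10*(-117) + 16 = -1170 + 16 = -1154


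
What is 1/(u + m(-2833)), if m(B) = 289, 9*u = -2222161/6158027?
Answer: 55422243/16014806066 ≈ 0.0034607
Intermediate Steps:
u = -2222161/55422243 (u = (-2222161/6158027)/9 = (-2222161*1/6158027)/9 = (⅑)*(-2222161/6158027) = -2222161/55422243 ≈ -0.040095)
1/(u + m(-2833)) = 1/(-2222161/55422243 + 289) = 1/(16014806066/55422243) = 55422243/16014806066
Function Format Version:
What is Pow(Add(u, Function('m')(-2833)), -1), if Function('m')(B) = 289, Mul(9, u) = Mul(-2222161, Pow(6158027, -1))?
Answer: Rational(55422243, 16014806066) ≈ 0.0034607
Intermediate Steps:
u = Rational(-2222161, 55422243) (u = Mul(Rational(1, 9), Mul(-2222161, Pow(6158027, -1))) = Mul(Rational(1, 9), Mul(-2222161, Rational(1, 6158027))) = Mul(Rational(1, 9), Rational(-2222161, 6158027)) = Rational(-2222161, 55422243) ≈ -0.040095)
Pow(Add(u, Function('m')(-2833)), -1) = Pow(Add(Rational(-2222161, 55422243), 289), -1) = Pow(Rational(16014806066, 55422243), -1) = Rational(55422243, 16014806066)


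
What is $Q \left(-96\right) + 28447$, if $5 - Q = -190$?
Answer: $9727$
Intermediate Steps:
$Q = 195$ ($Q = 5 - -190 = 5 + 190 = 195$)
$Q \left(-96\right) + 28447 = 195 \left(-96\right) + 28447 = -18720 + 28447 = 9727$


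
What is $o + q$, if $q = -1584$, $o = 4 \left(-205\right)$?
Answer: $-2404$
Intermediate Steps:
$o = -820$
$o + q = -820 - 1584 = -2404$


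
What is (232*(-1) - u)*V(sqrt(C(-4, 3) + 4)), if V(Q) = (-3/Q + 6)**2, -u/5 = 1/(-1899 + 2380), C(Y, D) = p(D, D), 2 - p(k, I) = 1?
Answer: -21089943/2405 + 4017132*sqrt(5)/2405 ≈ -5034.3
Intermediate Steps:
p(k, I) = 1 (p(k, I) = 2 - 1*1 = 2 - 1 = 1)
C(Y, D) = 1
u = -5/481 (u = -5/(-1899 + 2380) = -5/481 ≈ -0.010395)
V(Q) = (6 - 3/Q)**2
(232*(-1) - u)*V(sqrt(C(-4, 3) + 4)) = (232*(-1) - 1*(-5/481))*(9*(-1 + 2*sqrt(1 + 4))**2/(sqrt(1 + 4))**2) = (-232 + 5/481)*(9*(-1 + 2*sqrt(5))**2/(sqrt(5))**2) = -1004283*(-1 + 2*sqrt(5))**2/(481*5) = -1004283*(-1 + 2*sqrt(5))**2/2405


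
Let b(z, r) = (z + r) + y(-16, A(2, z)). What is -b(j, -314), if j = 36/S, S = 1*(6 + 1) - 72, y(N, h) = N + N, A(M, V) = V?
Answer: 22526/65 ≈ 346.55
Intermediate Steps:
y(N, h) = 2*N
S = -65 (S = 1*7 - 72 = 7 - 72 = -65)
j = -36/65 (j = 36/(-65) = 36*(-1/65) = -36/65 ≈ -0.55385)
b(z, r) = -32 + r + z (b(z, r) = (z + r) + 2*(-16) = (r + z) - 32 = -32 + r + z)
-b(j, -314) = -(-32 - 314 - 36/65) = -1*(-22526/65) = 22526/65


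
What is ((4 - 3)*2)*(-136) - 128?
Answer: -400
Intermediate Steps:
((4 - 3)*2)*(-136) - 128 = (1*2)*(-136) - 128 = 2*(-136) - 128 = -272 - 128 = -400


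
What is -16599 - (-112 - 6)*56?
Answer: -9991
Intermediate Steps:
-16599 - (-112 - 6)*56 = -16599 - (-118)*56 = -16599 - 1*(-6608) = -16599 + 6608 = -9991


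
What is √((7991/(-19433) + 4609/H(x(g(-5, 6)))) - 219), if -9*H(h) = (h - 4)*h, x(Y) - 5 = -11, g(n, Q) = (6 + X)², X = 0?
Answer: I*√34394121861415/194330 ≈ 30.179*I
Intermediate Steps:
g(n, Q) = 36 (g(n, Q) = (6 + 0)² = 6² = 36)
x(Y) = -6 (x(Y) = 5 - 11 = -6)
H(h) = -h*(-4 + h)/9 (H(h) = -(h - 4)*h/9 = -(-4 + h)*h/9 = -h*(-4 + h)/9)
√((7991/(-19433) + 4609/H(x(g(-5, 6)))) - 219) = √((7991/(-19433) + 4609/(((⅑)*(-6)*(4 - 1*(-6))))) - 219) = √((7991*(-1/19433) + 4609/(((⅑)*(-6)*(4 + 6)))) - 219) = √((-7991/19433 + 4609/(((⅑)*(-6)*10))) - 219) = √((-7991/19433 + 4609/(-20/3)) - 219) = √((-7991/19433 + 4609*(-3/20)) - 219) = √((-7991/19433 - 13827/20) - 219) = √(-268859911/388660 - 219) = √(-353976451/388660) = I*√34394121861415/194330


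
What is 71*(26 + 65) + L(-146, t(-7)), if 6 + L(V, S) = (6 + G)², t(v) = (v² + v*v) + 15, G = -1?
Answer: 6480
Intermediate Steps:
t(v) = 15 + 2*v² (t(v) = (v² + v²) + 15 = 2*v² + 15 = 15 + 2*v²)
L(V, S) = 19 (L(V, S) = -6 + (6 - 1)² = -6 + 5² = -6 + 25 = 19)
71*(26 + 65) + L(-146, t(-7)) = 71*(26 + 65) + 19 = 71*91 + 19 = 6461 + 19 = 6480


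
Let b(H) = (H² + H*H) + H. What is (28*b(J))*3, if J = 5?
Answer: 4620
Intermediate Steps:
b(H) = H + 2*H² (b(H) = (H² + H²) + H = 2*H² + H = H + 2*H²)
(28*b(J))*3 = (28*(5*(1 + 2*5)))*3 = (28*(5*(1 + 10)))*3 = (28*(5*11))*3 = (28*55)*3 = 1540*3 = 4620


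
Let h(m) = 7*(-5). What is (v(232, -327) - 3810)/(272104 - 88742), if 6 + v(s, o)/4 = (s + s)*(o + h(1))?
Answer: -337853/91681 ≈ -3.6851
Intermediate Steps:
h(m) = -35
v(s, o) = -24 + 8*s*(-35 + o) (v(s, o) = -24 + 4*((s + s)*(o - 35)) = -24 + 4*((2*s)*(-35 + o)) = -24 + 4*(2*s*(-35 + o)) = -24 + 8*s*(-35 + o))
(v(232, -327) - 3810)/(272104 - 88742) = ((-24 - 280*232 + 8*(-327)*232) - 3810)/(272104 - 88742) = ((-24 - 64960 - 606912) - 3810)/183362 = (-671896 - 3810)*(1/183362) = -675706*1/183362 = -337853/91681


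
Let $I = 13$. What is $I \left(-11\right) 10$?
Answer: $-1430$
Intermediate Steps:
$I \left(-11\right) 10 = 13 \left(-11\right) 10 = \left(-143\right) 10 = -1430$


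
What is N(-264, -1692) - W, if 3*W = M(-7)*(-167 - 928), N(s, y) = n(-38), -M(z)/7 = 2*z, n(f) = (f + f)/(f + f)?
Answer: 35771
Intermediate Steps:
n(f) = 1 (n(f) = (2*f)/((2*f)) = (2*f)*(1/(2*f)) = 1)
M(z) = -14*z
N(s, y) = 1
W = -35770 (W = ((-14*(-7))*(-167 - 928))/3 = (98*(-1095))/3 = (⅓)*(-107310) = -35770)
N(-264, -1692) - W = 1 - 1*(-35770) = 1 + 35770 = 35771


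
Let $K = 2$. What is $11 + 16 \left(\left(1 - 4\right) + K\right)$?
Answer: $-5$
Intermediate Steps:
$11 + 16 \left(\left(1 - 4\right) + K\right) = 11 + 16 \left(\left(1 - 4\right) + 2\right) = 11 + 16 \left(-3 + 2\right) = 11 + 16 \left(-1\right) = 11 - 16 = -5$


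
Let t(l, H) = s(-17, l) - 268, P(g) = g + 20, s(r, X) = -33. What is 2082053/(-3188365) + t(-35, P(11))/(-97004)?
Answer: -201007771347/309284158460 ≈ -0.64991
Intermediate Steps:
P(g) = 20 + g
t(l, H) = -301 (t(l, H) = -33 - 268 = -301)
2082053/(-3188365) + t(-35, P(11))/(-97004) = 2082053/(-3188365) - 301/(-97004) = 2082053*(-1/3188365) - 301*(-1/97004) = -2082053/3188365 + 301/97004 = -201007771347/309284158460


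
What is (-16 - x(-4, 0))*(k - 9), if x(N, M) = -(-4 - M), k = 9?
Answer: 0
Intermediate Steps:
x(N, M) = 4 + M
(-16 - x(-4, 0))*(k - 9) = (-16 - (4 + 0))*(9 - 9) = (-16 - 1*4)*0 = (-16 - 4)*0 = -20*0 = 0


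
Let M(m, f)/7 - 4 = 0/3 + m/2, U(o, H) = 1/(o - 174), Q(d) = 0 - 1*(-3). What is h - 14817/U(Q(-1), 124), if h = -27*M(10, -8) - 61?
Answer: 2531945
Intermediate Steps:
Q(d) = 3 (Q(d) = 0 + 3 = 3)
U(o, H) = 1/(-174 + o)
M(m, f) = 28 + 7*m/2 (M(m, f) = 28 + 7*(0/3 + m/2) = 28 + 7*(0*(⅓) + m*(½)) = 28 + 7*(0 + m/2) = 28 + 7*(m/2) = 28 + 7*m/2)
h = -1762 (h = -27*(28 + (7/2)*10) - 61 = -27*(28 + 35) - 61 = -27*63 - 61 = -1701 - 61 = -1762)
h - 14817/U(Q(-1), 124) = -1762 - 14817/(1/(-174 + 3)) = -1762 - 14817/(1/(-171)) = -1762 - 14817/(-1/171) = -1762 - 14817*(-171) = -1762 - 1*(-2533707) = -1762 + 2533707 = 2531945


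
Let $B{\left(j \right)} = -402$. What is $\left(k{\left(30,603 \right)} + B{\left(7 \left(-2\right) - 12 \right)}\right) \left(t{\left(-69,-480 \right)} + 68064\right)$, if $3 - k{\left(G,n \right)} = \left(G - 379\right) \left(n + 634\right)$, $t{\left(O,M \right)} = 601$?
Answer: $29616175810$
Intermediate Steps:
$k{\left(G,n \right)} = 3 - \left(-379 + G\right) \left(634 + n\right)$ ($k{\left(G,n \right)} = 3 - \left(G - 379\right) \left(n + 634\right) = 3 - \left(-379 + G\right) \left(634 + n\right)$)
$\left(k{\left(30,603 \right)} + B{\left(7 \left(-2\right) - 12 \right)}\right) \left(t{\left(-69,-480 \right)} + 68064\right) = \left(\left(240289 - 19020 + 379 \cdot 603 - 30 \cdot 603\right) - 402\right) \left(601 + 68064\right) = \left(\left(240289 - 19020 + 228537 - 18090\right) - 402\right) 68665 = \left(431716 - 402\right) 68665 = 431314 \cdot 68665 = 29616175810$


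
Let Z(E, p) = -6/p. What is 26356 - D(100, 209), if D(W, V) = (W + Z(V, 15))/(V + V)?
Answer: 27541771/1045 ≈ 26356.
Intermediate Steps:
D(W, V) = (-2/5 + W)/(2*V) (D(W, V) = (W - 6/15)/(V + V) = (W - 6*1/15)/((2*V)) = (W - 2/5)*(1/(2*V)) = (-2/5 + W)*(1/(2*V)) = (-2/5 + W)/(2*V))
26356 - D(100, 209) = 26356 - (-2 + 5*100)/(10*209) = 26356 - (-2 + 500)/(10*209) = 26356 - 498/(10*209) = 26356 - 1*249/1045 = 26356 - 249/1045 = 27541771/1045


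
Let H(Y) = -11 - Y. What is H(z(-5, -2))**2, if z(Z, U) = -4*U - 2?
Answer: 289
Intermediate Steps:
z(Z, U) = -2 - 4*U
H(z(-5, -2))**2 = (-11 - (-2 - 4*(-2)))**2 = (-11 - (-2 + 8))**2 = (-11 - 1*6)**2 = (-11 - 6)**2 = (-17)**2 = 289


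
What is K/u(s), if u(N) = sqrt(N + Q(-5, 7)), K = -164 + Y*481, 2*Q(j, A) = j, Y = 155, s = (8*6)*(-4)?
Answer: -74391*I*sqrt(778)/389 ≈ -5334.1*I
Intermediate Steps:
s = -192 (s = 48*(-4) = -192)
Q(j, A) = j/2
K = 74391 (K = -164 + 155*481 = -164 + 74555 = 74391)
u(N) = sqrt(-5/2 + N) (u(N) = sqrt(N + (1/2)*(-5)) = sqrt(N - 5/2) = sqrt(-5/2 + N))
K/u(s) = 74391/((sqrt(-10 + 4*(-192))/2)) = 74391/((sqrt(-10 - 768)/2)) = 74391/((sqrt(-778)/2)) = 74391/(((I*sqrt(778))/2)) = 74391/((I*sqrt(778)/2)) = 74391*(-I*sqrt(778)/389) = -74391*I*sqrt(778)/389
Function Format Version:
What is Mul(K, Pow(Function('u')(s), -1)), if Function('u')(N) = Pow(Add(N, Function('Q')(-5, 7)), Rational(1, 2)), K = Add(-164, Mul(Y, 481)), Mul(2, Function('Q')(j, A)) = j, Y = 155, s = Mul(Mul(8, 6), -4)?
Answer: Mul(Rational(-74391, 389), I, Pow(778, Rational(1, 2))) ≈ Mul(-5334.1, I)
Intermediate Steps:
s = -192 (s = Mul(48, -4) = -192)
Function('Q')(j, A) = Mul(Rational(1, 2), j)
K = 74391 (K = Add(-164, Mul(155, 481)) = Add(-164, 74555) = 74391)
Function('u')(N) = Pow(Add(Rational(-5, 2), N), Rational(1, 2)) (Function('u')(N) = Pow(Add(N, Mul(Rational(1, 2), -5)), Rational(1, 2)) = Pow(Add(N, Rational(-5, 2)), Rational(1, 2)) = Pow(Add(Rational(-5, 2), N), Rational(1, 2)))
Mul(K, Pow(Function('u')(s), -1)) = Mul(74391, Pow(Mul(Rational(1, 2), Pow(Add(-10, Mul(4, -192)), Rational(1, 2))), -1)) = Mul(74391, Pow(Mul(Rational(1, 2), Pow(Add(-10, -768), Rational(1, 2))), -1)) = Mul(74391, Pow(Mul(Rational(1, 2), Pow(-778, Rational(1, 2))), -1)) = Mul(74391, Pow(Mul(Rational(1, 2), Mul(I, Pow(778, Rational(1, 2)))), -1)) = Mul(74391, Pow(Mul(Rational(1, 2), I, Pow(778, Rational(1, 2))), -1)) = Mul(74391, Mul(Rational(-1, 389), I, Pow(778, Rational(1, 2)))) = Mul(Rational(-74391, 389), I, Pow(778, Rational(1, 2)))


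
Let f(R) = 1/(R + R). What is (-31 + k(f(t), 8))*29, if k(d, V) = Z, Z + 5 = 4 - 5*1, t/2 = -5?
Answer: -1073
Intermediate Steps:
t = -10 (t = 2*(-5) = -10)
f(R) = 1/(2*R)
Z = -6 (Z = -5 + (4 - 5*1) = -5 + (4 - 5) = -5 - 1 = -6)
k(d, V) = -6
(-31 + k(f(t), 8))*29 = (-31 - 6)*29 = -37*29 = -1073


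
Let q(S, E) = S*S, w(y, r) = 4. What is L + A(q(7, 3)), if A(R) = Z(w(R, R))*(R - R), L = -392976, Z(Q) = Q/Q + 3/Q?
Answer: -392976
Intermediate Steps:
q(S, E) = S²
Z(Q) = 1 + 3/Q
A(R) = 0 (A(R) = ((3 + 4)/4)*(R - R) = ((¼)*7)*0 = (7/4)*0 = 0)
L + A(q(7, 3)) = -392976 + 0 = -392976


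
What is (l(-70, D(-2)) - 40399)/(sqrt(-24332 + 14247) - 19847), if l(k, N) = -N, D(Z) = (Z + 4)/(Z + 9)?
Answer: 110051615/54066558 + 5545*I*sqrt(10085)/54066558 ≈ 2.0355 + 0.010299*I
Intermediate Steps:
D(Z) = (4 + Z)/(9 + Z)
(l(-70, D(-2)) - 40399)/(sqrt(-24332 + 14247) - 19847) = (-(4 - 2)/(9 - 2) - 40399)/(sqrt(-24332 + 14247) - 19847) = (-2/7 - 40399)/(sqrt(-10085) - 19847) = (-2/7 - 40399)/(I*sqrt(10085) - 19847) = (-1*2/7 - 40399)/(-19847 + I*sqrt(10085)) = (-2/7 - 40399)/(-19847 + I*sqrt(10085)) = -282795/(7*(-19847 + I*sqrt(10085)))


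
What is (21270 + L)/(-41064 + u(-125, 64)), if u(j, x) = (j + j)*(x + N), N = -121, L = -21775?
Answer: 505/26814 ≈ 0.018833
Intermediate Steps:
u(j, x) = 2*j*(-121 + x) (u(j, x) = (j + j)*(x - 121) = (2*j)*(-121 + x) = 2*j*(-121 + x))
(21270 + L)/(-41064 + u(-125, 64)) = (21270 - 21775)/(-41064 + 2*(-125)*(-121 + 64)) = -505/(-41064 + 2*(-125)*(-57)) = -505/(-41064 + 14250) = -505/(-26814) = -505*(-1/26814) = 505/26814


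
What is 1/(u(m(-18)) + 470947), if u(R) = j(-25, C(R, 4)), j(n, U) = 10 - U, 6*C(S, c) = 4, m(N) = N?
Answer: 3/1412869 ≈ 2.1233e-6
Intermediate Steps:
C(S, c) = ⅔ (C(S, c) = (⅙)*4 = ⅔)
u(R) = 28/3 (u(R) = 10 - 1*⅔ = 10 - ⅔ = 28/3)
1/(u(m(-18)) + 470947) = 1/(28/3 + 470947) = 1/(1412869/3) = 3/1412869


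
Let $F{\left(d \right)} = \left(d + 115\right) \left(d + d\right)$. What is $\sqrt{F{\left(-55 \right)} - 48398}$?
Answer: $i \sqrt{54998} \approx 234.52 i$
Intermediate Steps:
$F{\left(d \right)} = 2 d \left(115 + d\right)$ ($F{\left(d \right)} = \left(115 + d\right) 2 d = 2 d \left(115 + d\right)$)
$\sqrt{F{\left(-55 \right)} - 48398} = \sqrt{2 \left(-55\right) \left(115 - 55\right) - 48398} = \sqrt{2 \left(-55\right) 60 - 48398} = \sqrt{-6600 - 48398} = \sqrt{-54998} = i \sqrt{54998}$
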